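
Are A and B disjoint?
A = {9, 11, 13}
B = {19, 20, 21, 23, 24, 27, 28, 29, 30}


Disjoint means A ∩ B = ∅.
A ∩ B = ∅
A ∩ B = ∅, so A and B are disjoint.

Yes, A and B are disjoint


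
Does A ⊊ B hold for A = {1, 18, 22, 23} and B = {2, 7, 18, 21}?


A ⊂ B requires: A ⊆ B AND A ≠ B.
A ⊆ B? No
A ⊄ B, so A is not a proper subset.

No, A is not a proper subset of B


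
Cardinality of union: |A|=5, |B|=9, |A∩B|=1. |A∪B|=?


|A ∪ B| = |A| + |B| - |A ∩ B|
= 5 + 9 - 1
= 13

|A ∪ B| = 13


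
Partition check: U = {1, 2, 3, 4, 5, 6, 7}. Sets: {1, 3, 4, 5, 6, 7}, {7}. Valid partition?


A partition requires: (1) non-empty parts, (2) pairwise disjoint, (3) union = U
Parts: {1, 3, 4, 5, 6, 7}, {7}
Union of parts: {1, 3, 4, 5, 6, 7}
U = {1, 2, 3, 4, 5, 6, 7}
All non-empty? True
Pairwise disjoint? False
Covers U? False

No, not a valid partition


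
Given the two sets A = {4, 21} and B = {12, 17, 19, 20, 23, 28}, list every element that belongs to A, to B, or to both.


A ∪ B = all elements in A or B (or both)
A = {4, 21}
B = {12, 17, 19, 20, 23, 28}
A ∪ B = {4, 12, 17, 19, 20, 21, 23, 28}

A ∪ B = {4, 12, 17, 19, 20, 21, 23, 28}


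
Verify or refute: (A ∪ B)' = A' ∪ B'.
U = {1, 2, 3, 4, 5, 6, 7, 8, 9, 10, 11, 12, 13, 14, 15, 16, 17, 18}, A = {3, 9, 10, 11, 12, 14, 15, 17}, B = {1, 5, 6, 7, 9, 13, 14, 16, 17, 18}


LHS: A ∪ B = {1, 3, 5, 6, 7, 9, 10, 11, 12, 13, 14, 15, 16, 17, 18}
(A ∪ B)' = U \ (A ∪ B) = {2, 4, 8}
A' = {1, 2, 4, 5, 6, 7, 8, 13, 16, 18}, B' = {2, 3, 4, 8, 10, 11, 12, 15}
Claimed RHS: A' ∪ B' = {1, 2, 3, 4, 5, 6, 7, 8, 10, 11, 12, 13, 15, 16, 18}
Identity is INVALID: LHS = {2, 4, 8} but the RHS claimed here equals {1, 2, 3, 4, 5, 6, 7, 8, 10, 11, 12, 13, 15, 16, 18}. The correct form is (A ∪ B)' = A' ∩ B'.

Identity is invalid: (A ∪ B)' = {2, 4, 8} but A' ∪ B' = {1, 2, 3, 4, 5, 6, 7, 8, 10, 11, 12, 13, 15, 16, 18}. The correct De Morgan law is (A ∪ B)' = A' ∩ B'.


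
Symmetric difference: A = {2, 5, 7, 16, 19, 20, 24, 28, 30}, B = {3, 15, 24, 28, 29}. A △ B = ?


A △ B = (A \ B) ∪ (B \ A) = elements in exactly one of A or B
A \ B = {2, 5, 7, 16, 19, 20, 30}
B \ A = {3, 15, 29}
A △ B = {2, 3, 5, 7, 15, 16, 19, 20, 29, 30}

A △ B = {2, 3, 5, 7, 15, 16, 19, 20, 29, 30}


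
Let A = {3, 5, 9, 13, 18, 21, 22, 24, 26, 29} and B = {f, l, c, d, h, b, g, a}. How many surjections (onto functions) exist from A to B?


n = |A| = 10, k = |B| = 8. Surjections via inclusion-exclusion:
S(n,k) = Σ(-1)^i × C(k,i) × (k-i)^n, i=0 to k
i=0: (-1)^0×C(8,0)×8^10 = 1073741824
i=1: (-1)^1×C(8,1)×7^10 = -2259801992
i=2: (-1)^2×C(8,2)×6^10 = 1693052928
i=3: (-1)^3×C(8,3)×5^10 = -546875000
i=4: (-1)^4×C(8,4)×4^10 = 73400320
i=5: (-1)^5×C(8,5)×3^10 = -3306744
i=6: (-1)^6×C(8,6)×2^10 = 28672
i=7: (-1)^7×C(8,7)×1^10 = -8
i=8: (-1)^8×C(8,8)×0^10 = 0
Total = 30240000

Number of surjections = 30240000


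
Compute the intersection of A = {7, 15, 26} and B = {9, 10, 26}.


A ∩ B = elements in both A and B
A = {7, 15, 26}
B = {9, 10, 26}
A ∩ B = {26}

A ∩ B = {26}


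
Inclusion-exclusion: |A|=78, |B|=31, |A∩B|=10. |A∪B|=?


|A ∪ B| = |A| + |B| - |A ∩ B|
= 78 + 31 - 10
= 99

|A ∪ B| = 99


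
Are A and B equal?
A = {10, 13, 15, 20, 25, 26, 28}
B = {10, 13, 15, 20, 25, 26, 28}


Two sets are equal iff they have exactly the same elements.
A = {10, 13, 15, 20, 25, 26, 28}
B = {10, 13, 15, 20, 25, 26, 28}
Same elements → A = B

Yes, A = B


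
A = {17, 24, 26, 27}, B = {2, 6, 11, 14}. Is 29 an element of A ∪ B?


A = {17, 24, 26, 27}, B = {2, 6, 11, 14}
A ∪ B = all elements in A or B
A ∪ B = {2, 6, 11, 14, 17, 24, 26, 27}
Checking if 29 ∈ A ∪ B
29 is not in A ∪ B → False

29 ∉ A ∪ B


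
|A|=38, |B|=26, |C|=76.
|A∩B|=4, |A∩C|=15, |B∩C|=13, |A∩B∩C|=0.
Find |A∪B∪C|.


|A∪B∪C| = |A|+|B|+|C| - |A∩B|-|A∩C|-|B∩C| + |A∩B∩C|
= 38+26+76 - 4-15-13 + 0
= 140 - 32 + 0
= 108

|A ∪ B ∪ C| = 108


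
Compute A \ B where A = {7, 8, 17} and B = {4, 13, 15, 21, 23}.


A \ B = elements in A but not in B
A = {7, 8, 17}
B = {4, 13, 15, 21, 23}
Remove from A any elements in B
A \ B = {7, 8, 17}

A \ B = {7, 8, 17}


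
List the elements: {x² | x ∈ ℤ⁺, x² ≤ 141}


Checking each candidate:
Condition: positive perfect squares ≤ 141
Result = {1, 4, 9, 16, 25, 36, 49, 64, 81, 100, 121}

{1, 4, 9, 16, 25, 36, 49, 64, 81, 100, 121}


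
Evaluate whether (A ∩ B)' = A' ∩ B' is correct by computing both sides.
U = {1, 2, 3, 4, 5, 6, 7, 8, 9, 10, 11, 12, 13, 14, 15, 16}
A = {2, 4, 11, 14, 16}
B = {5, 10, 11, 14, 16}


LHS: A ∩ B = {11, 14, 16}
(A ∩ B)' = U \ (A ∩ B) = {1, 2, 3, 4, 5, 6, 7, 8, 9, 10, 12, 13, 15}
A' = {1, 3, 5, 6, 7, 8, 9, 10, 12, 13, 15}, B' = {1, 2, 3, 4, 6, 7, 8, 9, 12, 13, 15}
Claimed RHS: A' ∩ B' = {1, 3, 6, 7, 8, 9, 12, 13, 15}
Identity is INVALID: LHS = {1, 2, 3, 4, 5, 6, 7, 8, 9, 10, 12, 13, 15} but the RHS claimed here equals {1, 3, 6, 7, 8, 9, 12, 13, 15}. The correct form is (A ∩ B)' = A' ∪ B'.

Identity is invalid: (A ∩ B)' = {1, 2, 3, 4, 5, 6, 7, 8, 9, 10, 12, 13, 15} but A' ∩ B' = {1, 3, 6, 7, 8, 9, 12, 13, 15}. The correct De Morgan law is (A ∩ B)' = A' ∪ B'.


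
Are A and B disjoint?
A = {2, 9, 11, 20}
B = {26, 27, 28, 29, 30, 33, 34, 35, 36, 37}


Disjoint means A ∩ B = ∅.
A ∩ B = ∅
A ∩ B = ∅, so A and B are disjoint.

Yes, A and B are disjoint


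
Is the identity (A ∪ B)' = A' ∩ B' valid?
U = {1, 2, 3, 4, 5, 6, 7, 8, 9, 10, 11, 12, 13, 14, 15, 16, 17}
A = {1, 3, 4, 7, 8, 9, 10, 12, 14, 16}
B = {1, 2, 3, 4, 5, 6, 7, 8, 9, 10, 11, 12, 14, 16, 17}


LHS: A ∪ B = {1, 2, 3, 4, 5, 6, 7, 8, 9, 10, 11, 12, 14, 16, 17}
(A ∪ B)' = U \ (A ∪ B) = {13, 15}
A' = {2, 5, 6, 11, 13, 15, 17}, B' = {13, 15}
Claimed RHS: A' ∩ B' = {13, 15}
Identity is VALID: LHS = RHS = {13, 15} ✓

Identity is valid. (A ∪ B)' = A' ∩ B' = {13, 15}


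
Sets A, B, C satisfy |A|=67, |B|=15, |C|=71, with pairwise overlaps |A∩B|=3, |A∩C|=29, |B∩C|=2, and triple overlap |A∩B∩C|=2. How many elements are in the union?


|A∪B∪C| = |A|+|B|+|C| - |A∩B|-|A∩C|-|B∩C| + |A∩B∩C|
= 67+15+71 - 3-29-2 + 2
= 153 - 34 + 2
= 121

|A ∪ B ∪ C| = 121


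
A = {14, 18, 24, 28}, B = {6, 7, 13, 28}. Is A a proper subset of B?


A ⊂ B requires: A ⊆ B AND A ≠ B.
A ⊆ B? No
A ⊄ B, so A is not a proper subset.

No, A is not a proper subset of B


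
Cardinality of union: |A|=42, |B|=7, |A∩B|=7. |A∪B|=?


|A ∪ B| = |A| + |B| - |A ∩ B|
= 42 + 7 - 7
= 42

|A ∪ B| = 42


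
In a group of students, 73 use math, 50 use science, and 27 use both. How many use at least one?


|A ∪ B| = |A| + |B| - |A ∩ B|
= 73 + 50 - 27
= 96

|A ∪ B| = 96


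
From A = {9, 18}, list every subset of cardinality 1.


|A| = 2, so A has C(2,1) = 2 subsets of size 1.
Enumerate by choosing 1 elements from A at a time:
{9}, {18}

1-element subsets (2 total): {9}, {18}


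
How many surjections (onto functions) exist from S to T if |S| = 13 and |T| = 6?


n = |S| = 13, k = |T| = 6. Surjections via inclusion-exclusion:
S(n,k) = Σ(-1)^i × C(k,i) × (k-i)^n, i=0 to k
i=0: (-1)^0×C(6,0)×6^13 = 13060694016
i=1: (-1)^1×C(6,1)×5^13 = -7324218750
i=2: (-1)^2×C(6,2)×4^13 = 1006632960
i=3: (-1)^3×C(6,3)×3^13 = -31886460
i=4: (-1)^4×C(6,4)×2^13 = 122880
i=5: (-1)^5×C(6,5)×1^13 = -6
i=6: (-1)^6×C(6,6)×0^13 = 0
Total = 6711344640

Number of surjections = 6711344640


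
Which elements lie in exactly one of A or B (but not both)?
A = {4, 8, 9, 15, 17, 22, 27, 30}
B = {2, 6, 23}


A △ B = (A \ B) ∪ (B \ A) = elements in exactly one of A or B
A \ B = {4, 8, 9, 15, 17, 22, 27, 30}
B \ A = {2, 6, 23}
A △ B = {2, 4, 6, 8, 9, 15, 17, 22, 23, 27, 30}

A △ B = {2, 4, 6, 8, 9, 15, 17, 22, 23, 27, 30}


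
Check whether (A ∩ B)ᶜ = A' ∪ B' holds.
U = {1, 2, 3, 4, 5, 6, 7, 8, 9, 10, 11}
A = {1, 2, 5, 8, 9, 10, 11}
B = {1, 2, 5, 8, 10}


LHS: A ∩ B = {1, 2, 5, 8, 10}
(A ∩ B)' = U \ (A ∩ B) = {3, 4, 6, 7, 9, 11}
A' = {3, 4, 6, 7}, B' = {3, 4, 6, 7, 9, 11}
Claimed RHS: A' ∪ B' = {3, 4, 6, 7, 9, 11}
Identity is VALID: LHS = RHS = {3, 4, 6, 7, 9, 11} ✓

Identity is valid. (A ∩ B)' = A' ∪ B' = {3, 4, 6, 7, 9, 11}


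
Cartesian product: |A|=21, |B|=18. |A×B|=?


|A × B| = |A| × |B|
= 21 × 18
= 378

|A × B| = 378


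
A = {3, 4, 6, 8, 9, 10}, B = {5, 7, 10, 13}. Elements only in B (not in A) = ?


A = {3, 4, 6, 8, 9, 10}
B = {5, 7, 10, 13}
Region: only in B (not in A)
Elements: {5, 7, 13}

Elements only in B (not in A): {5, 7, 13}


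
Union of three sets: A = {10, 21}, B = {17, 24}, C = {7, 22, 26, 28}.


A ∪ B = {10, 17, 21, 24}
(A ∪ B) ∪ C = {7, 10, 17, 21, 22, 24, 26, 28}

A ∪ B ∪ C = {7, 10, 17, 21, 22, 24, 26, 28}


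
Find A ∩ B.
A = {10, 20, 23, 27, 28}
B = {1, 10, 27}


A ∩ B = elements in both A and B
A = {10, 20, 23, 27, 28}
B = {1, 10, 27}
A ∩ B = {10, 27}

A ∩ B = {10, 27}


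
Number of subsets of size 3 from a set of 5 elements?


C(n,k) = n! / (k!(n-k)!)
C(5,3) = 5! / (3!2!)
= 10

C(5,3) = 10


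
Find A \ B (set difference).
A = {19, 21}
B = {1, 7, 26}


A \ B = elements in A but not in B
A = {19, 21}
B = {1, 7, 26}
Remove from A any elements in B
A \ B = {19, 21}

A \ B = {19, 21}


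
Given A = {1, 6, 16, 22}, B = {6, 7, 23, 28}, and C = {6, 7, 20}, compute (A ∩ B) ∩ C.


A ∩ B = {6}
(A ∩ B) ∩ C = {6}

A ∩ B ∩ C = {6}


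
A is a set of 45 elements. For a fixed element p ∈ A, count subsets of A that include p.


Subsets of A containing p correspond to subsets of A \ {p}, which has 44 elements.
Count = 2^(n-1) = 2^44
= 17592186044416

Number of subsets containing p = 17592186044416


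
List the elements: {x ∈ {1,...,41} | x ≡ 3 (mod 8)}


Checking each candidate:
Condition: x in {1,...,41} with x ≡ 3 (mod 8)
Result = {3, 11, 19, 27, 35}

{3, 11, 19, 27, 35}


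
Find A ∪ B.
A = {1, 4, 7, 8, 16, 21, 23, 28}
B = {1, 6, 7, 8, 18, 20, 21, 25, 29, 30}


A ∪ B = all elements in A or B (or both)
A = {1, 4, 7, 8, 16, 21, 23, 28}
B = {1, 6, 7, 8, 18, 20, 21, 25, 29, 30}
A ∪ B = {1, 4, 6, 7, 8, 16, 18, 20, 21, 23, 25, 28, 29, 30}

A ∪ B = {1, 4, 6, 7, 8, 16, 18, 20, 21, 23, 25, 28, 29, 30}


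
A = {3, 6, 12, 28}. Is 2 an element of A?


A = {3, 6, 12, 28}
Checking if 2 is in A
2 is not in A → False

2 ∉ A


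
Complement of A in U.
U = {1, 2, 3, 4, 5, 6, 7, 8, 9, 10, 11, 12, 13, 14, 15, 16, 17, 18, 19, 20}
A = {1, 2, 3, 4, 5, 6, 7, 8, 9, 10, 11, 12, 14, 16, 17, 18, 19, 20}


Aᶜ = U \ A = elements in U but not in A
U = {1, 2, 3, 4, 5, 6, 7, 8, 9, 10, 11, 12, 13, 14, 15, 16, 17, 18, 19, 20}
A = {1, 2, 3, 4, 5, 6, 7, 8, 9, 10, 11, 12, 14, 16, 17, 18, 19, 20}
Aᶜ = {13, 15}

Aᶜ = {13, 15}


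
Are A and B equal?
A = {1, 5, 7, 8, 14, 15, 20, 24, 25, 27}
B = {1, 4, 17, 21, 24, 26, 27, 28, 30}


Two sets are equal iff they have exactly the same elements.
A = {1, 5, 7, 8, 14, 15, 20, 24, 25, 27}
B = {1, 4, 17, 21, 24, 26, 27, 28, 30}
Differences: {4, 5, 7, 8, 14, 15, 17, 20, 21, 25, 26, 28, 30}
A ≠ B

No, A ≠ B


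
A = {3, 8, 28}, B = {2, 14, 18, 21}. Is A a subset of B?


A ⊆ B means every element of A is in B.
Elements in A not in B: {3, 8, 28}
So A ⊄ B.

No, A ⊄ B


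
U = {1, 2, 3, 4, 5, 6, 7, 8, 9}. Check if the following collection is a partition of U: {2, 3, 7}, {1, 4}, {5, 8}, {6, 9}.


A partition requires: (1) non-empty parts, (2) pairwise disjoint, (3) union = U
Parts: {2, 3, 7}, {1, 4}, {5, 8}, {6, 9}
Union of parts: {1, 2, 3, 4, 5, 6, 7, 8, 9}
U = {1, 2, 3, 4, 5, 6, 7, 8, 9}
All non-empty? True
Pairwise disjoint? True
Covers U? True

Yes, valid partition


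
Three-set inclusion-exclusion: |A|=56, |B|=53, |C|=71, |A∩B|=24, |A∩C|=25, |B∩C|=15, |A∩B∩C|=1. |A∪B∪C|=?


|A∪B∪C| = |A|+|B|+|C| - |A∩B|-|A∩C|-|B∩C| + |A∩B∩C|
= 56+53+71 - 24-25-15 + 1
= 180 - 64 + 1
= 117

|A ∪ B ∪ C| = 117


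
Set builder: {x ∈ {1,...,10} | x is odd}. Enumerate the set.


Checking each candidate:
Condition: odd numbers in {1,...,10}
Result = {1, 3, 5, 7, 9}

{1, 3, 5, 7, 9}


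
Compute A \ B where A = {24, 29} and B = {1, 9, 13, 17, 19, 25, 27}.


A \ B = elements in A but not in B
A = {24, 29}
B = {1, 9, 13, 17, 19, 25, 27}
Remove from A any elements in B
A \ B = {24, 29}

A \ B = {24, 29}


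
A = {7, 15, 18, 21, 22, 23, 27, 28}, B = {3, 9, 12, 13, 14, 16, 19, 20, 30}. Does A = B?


Two sets are equal iff they have exactly the same elements.
A = {7, 15, 18, 21, 22, 23, 27, 28}
B = {3, 9, 12, 13, 14, 16, 19, 20, 30}
Differences: {3, 7, 9, 12, 13, 14, 15, 16, 18, 19, 20, 21, 22, 23, 27, 28, 30}
A ≠ B

No, A ≠ B


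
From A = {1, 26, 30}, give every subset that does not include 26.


A subset of A that omits 26 is a subset of A \ {26}, so there are 2^(n-1) = 2^2 = 4 of them.
Subsets excluding 26: ∅, {1}, {30}, {1, 30}

Subsets excluding 26 (4 total): ∅, {1}, {30}, {1, 30}


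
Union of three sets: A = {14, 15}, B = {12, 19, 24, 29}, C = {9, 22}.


A ∪ B = {12, 14, 15, 19, 24, 29}
(A ∪ B) ∪ C = {9, 12, 14, 15, 19, 22, 24, 29}

A ∪ B ∪ C = {9, 12, 14, 15, 19, 22, 24, 29}


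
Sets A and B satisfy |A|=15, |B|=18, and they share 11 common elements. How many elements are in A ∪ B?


|A ∪ B| = |A| + |B| - |A ∩ B|
= 15 + 18 - 11
= 22

|A ∪ B| = 22


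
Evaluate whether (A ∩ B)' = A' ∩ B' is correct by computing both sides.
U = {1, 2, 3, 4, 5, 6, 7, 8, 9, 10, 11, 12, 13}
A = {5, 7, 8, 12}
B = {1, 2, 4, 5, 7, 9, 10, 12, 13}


LHS: A ∩ B = {5, 7, 12}
(A ∩ B)' = U \ (A ∩ B) = {1, 2, 3, 4, 6, 8, 9, 10, 11, 13}
A' = {1, 2, 3, 4, 6, 9, 10, 11, 13}, B' = {3, 6, 8, 11}
Claimed RHS: A' ∩ B' = {3, 6, 11}
Identity is INVALID: LHS = {1, 2, 3, 4, 6, 8, 9, 10, 11, 13} but the RHS claimed here equals {3, 6, 11}. The correct form is (A ∩ B)' = A' ∪ B'.

Identity is invalid: (A ∩ B)' = {1, 2, 3, 4, 6, 8, 9, 10, 11, 13} but A' ∩ B' = {3, 6, 11}. The correct De Morgan law is (A ∩ B)' = A' ∪ B'.


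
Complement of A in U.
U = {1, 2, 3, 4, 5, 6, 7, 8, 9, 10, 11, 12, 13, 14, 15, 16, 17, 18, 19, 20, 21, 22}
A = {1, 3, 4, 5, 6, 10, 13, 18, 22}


Aᶜ = U \ A = elements in U but not in A
U = {1, 2, 3, 4, 5, 6, 7, 8, 9, 10, 11, 12, 13, 14, 15, 16, 17, 18, 19, 20, 21, 22}
A = {1, 3, 4, 5, 6, 10, 13, 18, 22}
Aᶜ = {2, 7, 8, 9, 11, 12, 14, 15, 16, 17, 19, 20, 21}

Aᶜ = {2, 7, 8, 9, 11, 12, 14, 15, 16, 17, 19, 20, 21}


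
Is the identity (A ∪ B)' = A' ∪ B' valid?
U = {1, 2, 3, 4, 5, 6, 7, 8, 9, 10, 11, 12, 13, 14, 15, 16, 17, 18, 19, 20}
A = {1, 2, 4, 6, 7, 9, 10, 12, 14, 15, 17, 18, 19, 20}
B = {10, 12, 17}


LHS: A ∪ B = {1, 2, 4, 6, 7, 9, 10, 12, 14, 15, 17, 18, 19, 20}
(A ∪ B)' = U \ (A ∪ B) = {3, 5, 8, 11, 13, 16}
A' = {3, 5, 8, 11, 13, 16}, B' = {1, 2, 3, 4, 5, 6, 7, 8, 9, 11, 13, 14, 15, 16, 18, 19, 20}
Claimed RHS: A' ∪ B' = {1, 2, 3, 4, 5, 6, 7, 8, 9, 11, 13, 14, 15, 16, 18, 19, 20}
Identity is INVALID: LHS = {3, 5, 8, 11, 13, 16} but the RHS claimed here equals {1, 2, 3, 4, 5, 6, 7, 8, 9, 11, 13, 14, 15, 16, 18, 19, 20}. The correct form is (A ∪ B)' = A' ∩ B'.

Identity is invalid: (A ∪ B)' = {3, 5, 8, 11, 13, 16} but A' ∪ B' = {1, 2, 3, 4, 5, 6, 7, 8, 9, 11, 13, 14, 15, 16, 18, 19, 20}. The correct De Morgan law is (A ∪ B)' = A' ∩ B'.


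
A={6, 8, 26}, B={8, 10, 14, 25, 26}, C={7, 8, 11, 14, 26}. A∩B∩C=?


A ∩ B = {8, 26}
(A ∩ B) ∩ C = {8, 26}

A ∩ B ∩ C = {8, 26}


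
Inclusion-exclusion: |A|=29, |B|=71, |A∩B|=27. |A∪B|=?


|A ∪ B| = |A| + |B| - |A ∩ B|
= 29 + 71 - 27
= 73

|A ∪ B| = 73


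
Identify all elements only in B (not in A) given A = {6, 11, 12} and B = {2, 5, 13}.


A = {6, 11, 12}
B = {2, 5, 13}
Region: only in B (not in A)
Elements: {2, 5, 13}

Elements only in B (not in A): {2, 5, 13}


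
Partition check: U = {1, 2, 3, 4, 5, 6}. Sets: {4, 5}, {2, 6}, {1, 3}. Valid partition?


A partition requires: (1) non-empty parts, (2) pairwise disjoint, (3) union = U
Parts: {4, 5}, {2, 6}, {1, 3}
Union of parts: {1, 2, 3, 4, 5, 6}
U = {1, 2, 3, 4, 5, 6}
All non-empty? True
Pairwise disjoint? True
Covers U? True

Yes, valid partition


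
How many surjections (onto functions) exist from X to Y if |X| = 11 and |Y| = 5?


n = |X| = 11, k = |Y| = 5. Surjections via inclusion-exclusion:
S(n,k) = Σ(-1)^i × C(k,i) × (k-i)^n, i=0 to k
i=0: (-1)^0×C(5,0)×5^11 = 48828125
i=1: (-1)^1×C(5,1)×4^11 = -20971520
i=2: (-1)^2×C(5,2)×3^11 = 1771470
i=3: (-1)^3×C(5,3)×2^11 = -20480
i=4: (-1)^4×C(5,4)×1^11 = 5
i=5: (-1)^5×C(5,5)×0^11 = 0
Total = 29607600

Number of surjections = 29607600


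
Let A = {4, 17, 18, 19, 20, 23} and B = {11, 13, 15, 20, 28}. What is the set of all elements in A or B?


A ∪ B = all elements in A or B (or both)
A = {4, 17, 18, 19, 20, 23}
B = {11, 13, 15, 20, 28}
A ∪ B = {4, 11, 13, 15, 17, 18, 19, 20, 23, 28}

A ∪ B = {4, 11, 13, 15, 17, 18, 19, 20, 23, 28}


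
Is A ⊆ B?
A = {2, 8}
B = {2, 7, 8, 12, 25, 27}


A ⊆ B means every element of A is in B.
All elements of A are in B.
So A ⊆ B.

Yes, A ⊆ B


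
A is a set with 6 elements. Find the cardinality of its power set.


Number of subsets = 2^n
= 2^6
= 64

|P(A)| = 64


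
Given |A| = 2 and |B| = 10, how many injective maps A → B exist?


An injection sends each of |A| = 2 inputs to a distinct output in B.
# injections = |B|·(|B|-1)·…·(|B|-|A|+1) = 10! / (10 - 2)!
= 10 × 9
= 90

Number of injections = 90


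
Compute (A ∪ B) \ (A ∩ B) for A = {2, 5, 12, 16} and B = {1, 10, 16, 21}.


A △ B = (A \ B) ∪ (B \ A) = elements in exactly one of A or B
A \ B = {2, 5, 12}
B \ A = {1, 10, 21}
A △ B = {1, 2, 5, 10, 12, 21}

A △ B = {1, 2, 5, 10, 12, 21}


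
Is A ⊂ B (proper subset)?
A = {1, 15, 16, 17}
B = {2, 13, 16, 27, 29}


A ⊂ B requires: A ⊆ B AND A ≠ B.
A ⊆ B? No
A ⊄ B, so A is not a proper subset.

No, A is not a proper subset of B


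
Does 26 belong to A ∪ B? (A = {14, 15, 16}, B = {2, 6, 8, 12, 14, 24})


A = {14, 15, 16}, B = {2, 6, 8, 12, 14, 24}
A ∪ B = all elements in A or B
A ∪ B = {2, 6, 8, 12, 14, 15, 16, 24}
Checking if 26 ∈ A ∪ B
26 is not in A ∪ B → False

26 ∉ A ∪ B


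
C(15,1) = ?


C(n,k) = n! / (k!(n-k)!)
C(15,1) = 15! / (1!14!)
= 15

C(15,1) = 15


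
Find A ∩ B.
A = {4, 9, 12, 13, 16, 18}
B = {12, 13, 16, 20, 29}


A ∩ B = elements in both A and B
A = {4, 9, 12, 13, 16, 18}
B = {12, 13, 16, 20, 29}
A ∩ B = {12, 13, 16}

A ∩ B = {12, 13, 16}


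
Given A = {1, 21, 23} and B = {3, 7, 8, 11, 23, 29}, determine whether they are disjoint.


Disjoint means A ∩ B = ∅.
A ∩ B = {23}
A ∩ B ≠ ∅, so A and B are NOT disjoint.

No, A and B are not disjoint (A ∩ B = {23})


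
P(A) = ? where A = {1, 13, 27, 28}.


|A| = 4, so |P(A)| = 2^4 = 16
Enumerate subsets by cardinality (0 to 4):
∅, {1}, {13}, {27}, {28}, {1, 13}, {1, 27}, {1, 28}, {13, 27}, {13, 28}, {27, 28}, {1, 13, 27}, {1, 13, 28}, {1, 27, 28}, {13, 27, 28}, {1, 13, 27, 28}

P(A) has 16 subsets: ∅, {1}, {13}, {27}, {28}, {1, 13}, {1, 27}, {1, 28}, {13, 27}, {13, 28}, {27, 28}, {1, 13, 27}, {1, 13, 28}, {1, 27, 28}, {13, 27, 28}, {1, 13, 27, 28}


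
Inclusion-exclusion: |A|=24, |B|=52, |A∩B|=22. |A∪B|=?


|A ∪ B| = |A| + |B| - |A ∩ B|
= 24 + 52 - 22
= 54

|A ∪ B| = 54


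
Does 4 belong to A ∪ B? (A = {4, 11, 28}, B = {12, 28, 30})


A = {4, 11, 28}, B = {12, 28, 30}
A ∪ B = all elements in A or B
A ∪ B = {4, 11, 12, 28, 30}
Checking if 4 ∈ A ∪ B
4 is in A ∪ B → True

4 ∈ A ∪ B


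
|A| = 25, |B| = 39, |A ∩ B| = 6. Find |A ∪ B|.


|A ∪ B| = |A| + |B| - |A ∩ B|
= 25 + 39 - 6
= 58

|A ∪ B| = 58


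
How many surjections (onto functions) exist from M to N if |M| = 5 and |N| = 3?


n = |M| = 5, k = |N| = 3. Surjections via inclusion-exclusion:
S(n,k) = Σ(-1)^i × C(k,i) × (k-i)^n, i=0 to k
i=0: (-1)^0×C(3,0)×3^5 = 243
i=1: (-1)^1×C(3,1)×2^5 = -96
i=2: (-1)^2×C(3,2)×1^5 = 3
i=3: (-1)^3×C(3,3)×0^5 = 0
Total = 150

Number of surjections = 150


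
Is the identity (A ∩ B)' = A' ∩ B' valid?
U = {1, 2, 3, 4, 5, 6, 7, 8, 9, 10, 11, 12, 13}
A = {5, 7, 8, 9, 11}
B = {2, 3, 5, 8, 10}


LHS: A ∩ B = {5, 8}
(A ∩ B)' = U \ (A ∩ B) = {1, 2, 3, 4, 6, 7, 9, 10, 11, 12, 13}
A' = {1, 2, 3, 4, 6, 10, 12, 13}, B' = {1, 4, 6, 7, 9, 11, 12, 13}
Claimed RHS: A' ∩ B' = {1, 4, 6, 12, 13}
Identity is INVALID: LHS = {1, 2, 3, 4, 6, 7, 9, 10, 11, 12, 13} but the RHS claimed here equals {1, 4, 6, 12, 13}. The correct form is (A ∩ B)' = A' ∪ B'.

Identity is invalid: (A ∩ B)' = {1, 2, 3, 4, 6, 7, 9, 10, 11, 12, 13} but A' ∩ B' = {1, 4, 6, 12, 13}. The correct De Morgan law is (A ∩ B)' = A' ∪ B'.


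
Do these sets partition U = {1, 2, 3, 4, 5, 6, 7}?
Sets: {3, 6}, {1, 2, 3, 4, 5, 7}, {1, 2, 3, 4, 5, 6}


A partition requires: (1) non-empty parts, (2) pairwise disjoint, (3) union = U
Parts: {3, 6}, {1, 2, 3, 4, 5, 7}, {1, 2, 3, 4, 5, 6}
Union of parts: {1, 2, 3, 4, 5, 6, 7}
U = {1, 2, 3, 4, 5, 6, 7}
All non-empty? True
Pairwise disjoint? False
Covers U? True

No, not a valid partition


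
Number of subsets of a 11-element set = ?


Number of subsets = 2^n
= 2^11
= 2048

|P(A)| = 2048


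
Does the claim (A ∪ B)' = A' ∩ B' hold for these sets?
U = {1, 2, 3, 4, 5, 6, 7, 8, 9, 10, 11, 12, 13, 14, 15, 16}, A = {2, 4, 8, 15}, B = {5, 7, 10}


LHS: A ∪ B = {2, 4, 5, 7, 8, 10, 15}
(A ∪ B)' = U \ (A ∪ B) = {1, 3, 6, 9, 11, 12, 13, 14, 16}
A' = {1, 3, 5, 6, 7, 9, 10, 11, 12, 13, 14, 16}, B' = {1, 2, 3, 4, 6, 8, 9, 11, 12, 13, 14, 15, 16}
Claimed RHS: A' ∩ B' = {1, 3, 6, 9, 11, 12, 13, 14, 16}
Identity is VALID: LHS = RHS = {1, 3, 6, 9, 11, 12, 13, 14, 16} ✓

Identity is valid. (A ∪ B)' = A' ∩ B' = {1, 3, 6, 9, 11, 12, 13, 14, 16}


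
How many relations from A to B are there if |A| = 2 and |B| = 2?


A relation from A to B is any subset of A × B.
|A × B| = 2 × 2 = 4
# relations = 2^|A × B| = 2^4 = 16

Number of relations = 16


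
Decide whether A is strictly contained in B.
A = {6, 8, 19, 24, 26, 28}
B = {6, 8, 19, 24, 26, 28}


A ⊂ B requires: A ⊆ B AND A ≠ B.
A ⊆ B? Yes
A = B? Yes
A = B, so A is not a PROPER subset.

No, A is not a proper subset of B


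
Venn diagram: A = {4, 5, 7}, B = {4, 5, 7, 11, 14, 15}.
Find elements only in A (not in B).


A = {4, 5, 7}
B = {4, 5, 7, 11, 14, 15}
Region: only in A (not in B)
Elements: ∅

Elements only in A (not in B): ∅


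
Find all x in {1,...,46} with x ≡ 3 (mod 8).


Checking each candidate:
Condition: x in {1,...,46} with x ≡ 3 (mod 8)
Result = {3, 11, 19, 27, 35, 43}

{3, 11, 19, 27, 35, 43}


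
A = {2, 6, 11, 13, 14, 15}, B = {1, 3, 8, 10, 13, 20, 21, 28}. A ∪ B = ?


A ∪ B = all elements in A or B (or both)
A = {2, 6, 11, 13, 14, 15}
B = {1, 3, 8, 10, 13, 20, 21, 28}
A ∪ B = {1, 2, 3, 6, 8, 10, 11, 13, 14, 15, 20, 21, 28}

A ∪ B = {1, 2, 3, 6, 8, 10, 11, 13, 14, 15, 20, 21, 28}


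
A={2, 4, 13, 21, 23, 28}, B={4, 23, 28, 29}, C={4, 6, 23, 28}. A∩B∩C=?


A ∩ B = {4, 23, 28}
(A ∩ B) ∩ C = {4, 23, 28}

A ∩ B ∩ C = {4, 23, 28}


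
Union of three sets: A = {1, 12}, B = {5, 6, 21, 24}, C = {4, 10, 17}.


A ∪ B = {1, 5, 6, 12, 21, 24}
(A ∪ B) ∪ C = {1, 4, 5, 6, 10, 12, 17, 21, 24}

A ∪ B ∪ C = {1, 4, 5, 6, 10, 12, 17, 21, 24}


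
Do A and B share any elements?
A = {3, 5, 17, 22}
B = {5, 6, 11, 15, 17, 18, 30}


Disjoint means A ∩ B = ∅.
A ∩ B = {5, 17}
A ∩ B ≠ ∅, so A and B are NOT disjoint.

Yes — A and B share the element(s) of A ∩ B = {5, 17}, so they are not disjoint


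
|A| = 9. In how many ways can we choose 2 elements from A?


C(n,k) = n! / (k!(n-k)!)
C(9,2) = 9! / (2!7!)
= 36

C(9,2) = 36


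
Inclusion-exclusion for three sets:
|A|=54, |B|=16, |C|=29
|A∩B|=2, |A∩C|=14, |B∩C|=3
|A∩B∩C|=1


|A∪B∪C| = |A|+|B|+|C| - |A∩B|-|A∩C|-|B∩C| + |A∩B∩C|
= 54+16+29 - 2-14-3 + 1
= 99 - 19 + 1
= 81

|A ∪ B ∪ C| = 81


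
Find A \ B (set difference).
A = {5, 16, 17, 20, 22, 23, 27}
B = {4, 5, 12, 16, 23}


A \ B = elements in A but not in B
A = {5, 16, 17, 20, 22, 23, 27}
B = {4, 5, 12, 16, 23}
Remove from A any elements in B
A \ B = {17, 20, 22, 27}

A \ B = {17, 20, 22, 27}


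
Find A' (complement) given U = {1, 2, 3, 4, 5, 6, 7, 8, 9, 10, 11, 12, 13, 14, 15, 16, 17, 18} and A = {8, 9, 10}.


Aᶜ = U \ A = elements in U but not in A
U = {1, 2, 3, 4, 5, 6, 7, 8, 9, 10, 11, 12, 13, 14, 15, 16, 17, 18}
A = {8, 9, 10}
Aᶜ = {1, 2, 3, 4, 5, 6, 7, 11, 12, 13, 14, 15, 16, 17, 18}

Aᶜ = {1, 2, 3, 4, 5, 6, 7, 11, 12, 13, 14, 15, 16, 17, 18}


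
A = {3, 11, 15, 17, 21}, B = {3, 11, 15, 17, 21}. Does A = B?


Two sets are equal iff they have exactly the same elements.
A = {3, 11, 15, 17, 21}
B = {3, 11, 15, 17, 21}
Same elements → A = B

Yes, A = B


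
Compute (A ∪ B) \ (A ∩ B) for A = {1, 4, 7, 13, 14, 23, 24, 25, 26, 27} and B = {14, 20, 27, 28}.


A △ B = (A \ B) ∪ (B \ A) = elements in exactly one of A or B
A \ B = {1, 4, 7, 13, 23, 24, 25, 26}
B \ A = {20, 28}
A △ B = {1, 4, 7, 13, 20, 23, 24, 25, 26, 28}

A △ B = {1, 4, 7, 13, 20, 23, 24, 25, 26, 28}


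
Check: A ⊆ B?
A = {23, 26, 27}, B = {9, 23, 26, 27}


A ⊆ B means every element of A is in B.
All elements of A are in B.
So A ⊆ B.

Yes, A ⊆ B


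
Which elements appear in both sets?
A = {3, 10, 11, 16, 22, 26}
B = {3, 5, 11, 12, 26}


A ∩ B = elements in both A and B
A = {3, 10, 11, 16, 22, 26}
B = {3, 5, 11, 12, 26}
A ∩ B = {3, 11, 26}

A ∩ B = {3, 11, 26}


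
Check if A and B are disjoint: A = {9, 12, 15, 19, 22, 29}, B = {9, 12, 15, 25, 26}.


Disjoint means A ∩ B = ∅.
A ∩ B = {9, 12, 15}
A ∩ B ≠ ∅, so A and B are NOT disjoint.

No, A and B are not disjoint (A ∩ B = {9, 12, 15})


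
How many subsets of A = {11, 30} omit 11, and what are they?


A subset of A that omits 11 is a subset of A \ {11}, so there are 2^(n-1) = 2^1 = 2 of them.
Subsets excluding 11: ∅, {30}

Subsets excluding 11 (2 total): ∅, {30}


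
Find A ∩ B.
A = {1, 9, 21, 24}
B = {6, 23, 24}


A ∩ B = elements in both A and B
A = {1, 9, 21, 24}
B = {6, 23, 24}
A ∩ B = {24}

A ∩ B = {24}


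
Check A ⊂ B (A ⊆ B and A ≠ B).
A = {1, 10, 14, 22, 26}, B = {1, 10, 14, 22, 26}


A ⊂ B requires: A ⊆ B AND A ≠ B.
A ⊆ B? Yes
A = B? Yes
A = B, so A is not a PROPER subset.

No, A is not a proper subset of B


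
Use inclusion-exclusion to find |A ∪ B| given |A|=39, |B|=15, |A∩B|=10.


|A ∪ B| = |A| + |B| - |A ∩ B|
= 39 + 15 - 10
= 44

|A ∪ B| = 44


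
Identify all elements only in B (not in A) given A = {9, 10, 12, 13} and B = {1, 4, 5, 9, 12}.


A = {9, 10, 12, 13}
B = {1, 4, 5, 9, 12}
Region: only in B (not in A)
Elements: {1, 4, 5}

Elements only in B (not in A): {1, 4, 5}


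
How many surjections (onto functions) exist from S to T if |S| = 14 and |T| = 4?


n = |S| = 14, k = |T| = 4. Surjections via inclusion-exclusion:
S(n,k) = Σ(-1)^i × C(k,i) × (k-i)^n, i=0 to k
i=0: (-1)^0×C(4,0)×4^14 = 268435456
i=1: (-1)^1×C(4,1)×3^14 = -19131876
i=2: (-1)^2×C(4,2)×2^14 = 98304
i=3: (-1)^3×C(4,3)×1^14 = -4
i=4: (-1)^4×C(4,4)×0^14 = 0
Total = 249401880

Number of surjections = 249401880


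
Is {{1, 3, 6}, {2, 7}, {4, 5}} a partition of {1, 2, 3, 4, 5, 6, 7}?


A partition requires: (1) non-empty parts, (2) pairwise disjoint, (3) union = U
Parts: {1, 3, 6}, {2, 7}, {4, 5}
Union of parts: {1, 2, 3, 4, 5, 6, 7}
U = {1, 2, 3, 4, 5, 6, 7}
All non-empty? True
Pairwise disjoint? True
Covers U? True

Yes, valid partition


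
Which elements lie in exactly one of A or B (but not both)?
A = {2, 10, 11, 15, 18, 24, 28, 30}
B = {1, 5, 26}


A △ B = (A \ B) ∪ (B \ A) = elements in exactly one of A or B
A \ B = {2, 10, 11, 15, 18, 24, 28, 30}
B \ A = {1, 5, 26}
A △ B = {1, 2, 5, 10, 11, 15, 18, 24, 26, 28, 30}

A △ B = {1, 2, 5, 10, 11, 15, 18, 24, 26, 28, 30}


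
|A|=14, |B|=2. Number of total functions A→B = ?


Each of |A| = 14 inputs maps to any of |B| = 2 outputs.
# functions = |B|^|A| = 2^14
= 16384

Number of functions = 16384


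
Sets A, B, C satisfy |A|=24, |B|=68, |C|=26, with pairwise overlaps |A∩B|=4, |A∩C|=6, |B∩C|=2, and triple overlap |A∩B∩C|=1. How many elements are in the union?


|A∪B∪C| = |A|+|B|+|C| - |A∩B|-|A∩C|-|B∩C| + |A∩B∩C|
= 24+68+26 - 4-6-2 + 1
= 118 - 12 + 1
= 107

|A ∪ B ∪ C| = 107


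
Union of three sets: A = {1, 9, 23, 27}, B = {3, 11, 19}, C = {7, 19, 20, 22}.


A ∪ B = {1, 3, 9, 11, 19, 23, 27}
(A ∪ B) ∪ C = {1, 3, 7, 9, 11, 19, 20, 22, 23, 27}

A ∪ B ∪ C = {1, 3, 7, 9, 11, 19, 20, 22, 23, 27}


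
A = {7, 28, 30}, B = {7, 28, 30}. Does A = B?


Two sets are equal iff they have exactly the same elements.
A = {7, 28, 30}
B = {7, 28, 30}
Same elements → A = B

Yes, A = B


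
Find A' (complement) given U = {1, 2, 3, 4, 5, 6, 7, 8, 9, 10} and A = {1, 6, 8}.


Aᶜ = U \ A = elements in U but not in A
U = {1, 2, 3, 4, 5, 6, 7, 8, 9, 10}
A = {1, 6, 8}
Aᶜ = {2, 3, 4, 5, 7, 9, 10}

Aᶜ = {2, 3, 4, 5, 7, 9, 10}


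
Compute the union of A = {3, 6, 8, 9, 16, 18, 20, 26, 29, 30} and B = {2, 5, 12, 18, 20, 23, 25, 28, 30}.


A ∪ B = all elements in A or B (or both)
A = {3, 6, 8, 9, 16, 18, 20, 26, 29, 30}
B = {2, 5, 12, 18, 20, 23, 25, 28, 30}
A ∪ B = {2, 3, 5, 6, 8, 9, 12, 16, 18, 20, 23, 25, 26, 28, 29, 30}

A ∪ B = {2, 3, 5, 6, 8, 9, 12, 16, 18, 20, 23, 25, 26, 28, 29, 30}


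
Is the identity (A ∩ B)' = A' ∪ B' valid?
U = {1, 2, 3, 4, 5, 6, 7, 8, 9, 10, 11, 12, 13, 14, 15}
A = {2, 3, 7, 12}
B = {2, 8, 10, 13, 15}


LHS: A ∩ B = {2}
(A ∩ B)' = U \ (A ∩ B) = {1, 3, 4, 5, 6, 7, 8, 9, 10, 11, 12, 13, 14, 15}
A' = {1, 4, 5, 6, 8, 9, 10, 11, 13, 14, 15}, B' = {1, 3, 4, 5, 6, 7, 9, 11, 12, 14}
Claimed RHS: A' ∪ B' = {1, 3, 4, 5, 6, 7, 8, 9, 10, 11, 12, 13, 14, 15}
Identity is VALID: LHS = RHS = {1, 3, 4, 5, 6, 7, 8, 9, 10, 11, 12, 13, 14, 15} ✓

Identity is valid. (A ∩ B)' = A' ∪ B' = {1, 3, 4, 5, 6, 7, 8, 9, 10, 11, 12, 13, 14, 15}


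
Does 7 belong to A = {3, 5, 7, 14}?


A = {3, 5, 7, 14}
Checking if 7 is in A
7 is in A → True

7 ∈ A


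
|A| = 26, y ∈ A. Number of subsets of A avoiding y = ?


Subsets of A avoiding y are subsets of A \ {y}, which has 25 elements.
Count = 2^(n-1) = 2^25
= 33554432

Number of subsets avoiding y = 33554432


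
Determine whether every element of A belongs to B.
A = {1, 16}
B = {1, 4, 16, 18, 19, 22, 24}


A ⊆ B means every element of A is in B.
All elements of A are in B.
So A ⊆ B.

Yes, A ⊆ B


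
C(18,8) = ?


C(n,k) = n! / (k!(n-k)!)
C(18,8) = 18! / (8!10!)
= 43758

C(18,8) = 43758


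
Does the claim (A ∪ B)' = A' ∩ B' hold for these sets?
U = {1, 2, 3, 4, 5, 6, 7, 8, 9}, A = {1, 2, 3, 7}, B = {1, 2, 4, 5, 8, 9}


LHS: A ∪ B = {1, 2, 3, 4, 5, 7, 8, 9}
(A ∪ B)' = U \ (A ∪ B) = {6}
A' = {4, 5, 6, 8, 9}, B' = {3, 6, 7}
Claimed RHS: A' ∩ B' = {6}
Identity is VALID: LHS = RHS = {6} ✓

Identity is valid. (A ∪ B)' = A' ∩ B' = {6}


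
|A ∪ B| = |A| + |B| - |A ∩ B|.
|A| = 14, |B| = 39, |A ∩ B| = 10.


|A ∪ B| = |A| + |B| - |A ∩ B|
= 14 + 39 - 10
= 43

|A ∪ B| = 43


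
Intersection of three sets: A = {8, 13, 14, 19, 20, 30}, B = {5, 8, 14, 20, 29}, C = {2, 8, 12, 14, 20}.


A ∩ B = {8, 14, 20}
(A ∩ B) ∩ C = {8, 14, 20}

A ∩ B ∩ C = {8, 14, 20}


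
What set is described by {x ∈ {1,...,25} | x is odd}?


Checking each candidate:
Condition: odd numbers in {1,...,25}
Result = {1, 3, 5, 7, 9, 11, 13, 15, 17, 19, 21, 23, 25}

{1, 3, 5, 7, 9, 11, 13, 15, 17, 19, 21, 23, 25}


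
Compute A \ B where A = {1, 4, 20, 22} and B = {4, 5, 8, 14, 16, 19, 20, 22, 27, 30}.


A \ B = elements in A but not in B
A = {1, 4, 20, 22}
B = {4, 5, 8, 14, 16, 19, 20, 22, 27, 30}
Remove from A any elements in B
A \ B = {1}

A \ B = {1}


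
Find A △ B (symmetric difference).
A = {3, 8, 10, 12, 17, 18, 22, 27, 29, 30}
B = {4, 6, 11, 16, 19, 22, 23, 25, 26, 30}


A △ B = (A \ B) ∪ (B \ A) = elements in exactly one of A or B
A \ B = {3, 8, 10, 12, 17, 18, 27, 29}
B \ A = {4, 6, 11, 16, 19, 23, 25, 26}
A △ B = {3, 4, 6, 8, 10, 11, 12, 16, 17, 18, 19, 23, 25, 26, 27, 29}

A △ B = {3, 4, 6, 8, 10, 11, 12, 16, 17, 18, 19, 23, 25, 26, 27, 29}


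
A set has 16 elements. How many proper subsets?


Total subsets = 2^n = 2^16 = 65536
Proper subsets exclude the set itself: 2^n - 1
= 65536 - 1
= 65535

Number of proper subsets = 65535


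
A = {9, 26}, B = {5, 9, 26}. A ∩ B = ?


A ∩ B = elements in both A and B
A = {9, 26}
B = {5, 9, 26}
A ∩ B = {9, 26}

A ∩ B = {9, 26}


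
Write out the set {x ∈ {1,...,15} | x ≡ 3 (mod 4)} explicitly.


Checking each candidate:
Condition: x in {1,...,15} with x ≡ 3 (mod 4)
Result = {3, 7, 11, 15}

{3, 7, 11, 15}


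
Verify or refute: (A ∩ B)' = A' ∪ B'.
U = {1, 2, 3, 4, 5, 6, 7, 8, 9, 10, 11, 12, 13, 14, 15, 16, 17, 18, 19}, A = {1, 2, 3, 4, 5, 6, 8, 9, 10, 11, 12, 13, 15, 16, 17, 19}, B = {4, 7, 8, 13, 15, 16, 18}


LHS: A ∩ B = {4, 8, 13, 15, 16}
(A ∩ B)' = U \ (A ∩ B) = {1, 2, 3, 5, 6, 7, 9, 10, 11, 12, 14, 17, 18, 19}
A' = {7, 14, 18}, B' = {1, 2, 3, 5, 6, 9, 10, 11, 12, 14, 17, 19}
Claimed RHS: A' ∪ B' = {1, 2, 3, 5, 6, 7, 9, 10, 11, 12, 14, 17, 18, 19}
Identity is VALID: LHS = RHS = {1, 2, 3, 5, 6, 7, 9, 10, 11, 12, 14, 17, 18, 19} ✓

Identity is valid. (A ∩ B)' = A' ∪ B' = {1, 2, 3, 5, 6, 7, 9, 10, 11, 12, 14, 17, 18, 19}


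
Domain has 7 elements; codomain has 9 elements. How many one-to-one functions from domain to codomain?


An injection sends each of |A| = 7 inputs to a distinct output in B.
# injections = |B|·(|B|-1)·…·(|B|-|A|+1) = 9! / (9 - 7)!
= 9 × 8 × 7 × 6 × 5 × 4 × 3
= 181440

Number of injections = 181440


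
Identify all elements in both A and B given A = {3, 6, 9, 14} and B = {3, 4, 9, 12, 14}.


A = {3, 6, 9, 14}
B = {3, 4, 9, 12, 14}
Region: in both A and B
Elements: {3, 9, 14}

Elements in both A and B: {3, 9, 14}


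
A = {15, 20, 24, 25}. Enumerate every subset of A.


|A| = 4, so |P(A)| = 2^4 = 16
Enumerate subsets by cardinality (0 to 4):
∅, {15}, {20}, {24}, {25}, {15, 20}, {15, 24}, {15, 25}, {20, 24}, {20, 25}, {24, 25}, {15, 20, 24}, {15, 20, 25}, {15, 24, 25}, {20, 24, 25}, {15, 20, 24, 25}

P(A) has 16 subsets: ∅, {15}, {20}, {24}, {25}, {15, 20}, {15, 24}, {15, 25}, {20, 24}, {20, 25}, {24, 25}, {15, 20, 24}, {15, 20, 25}, {15, 24, 25}, {20, 24, 25}, {15, 20, 24, 25}


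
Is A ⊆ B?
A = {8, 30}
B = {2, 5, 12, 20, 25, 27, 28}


A ⊆ B means every element of A is in B.
Elements in A not in B: {8, 30}
So A ⊄ B.

No, A ⊄ B


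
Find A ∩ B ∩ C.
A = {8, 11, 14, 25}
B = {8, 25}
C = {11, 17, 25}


A ∩ B = {8, 25}
(A ∩ B) ∩ C = {25}

A ∩ B ∩ C = {25}


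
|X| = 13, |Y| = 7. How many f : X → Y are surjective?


n = |X| = 13, k = |Y| = 7. Surjections via inclusion-exclusion:
S(n,k) = Σ(-1)^i × C(k,i) × (k-i)^n, i=0 to k
i=0: (-1)^0×C(7,0)×7^13 = 96889010407
i=1: (-1)^1×C(7,1)×6^13 = -91424858112
i=2: (-1)^2×C(7,2)×5^13 = 25634765625
i=3: (-1)^3×C(7,3)×4^13 = -2348810240
i=4: (-1)^4×C(7,4)×3^13 = 55801305
i=5: (-1)^5×C(7,5)×2^13 = -172032
i=6: (-1)^6×C(7,6)×1^13 = 7
i=7: (-1)^7×C(7,7)×0^13 = 0
Total = 28805736960

Number of surjections = 28805736960


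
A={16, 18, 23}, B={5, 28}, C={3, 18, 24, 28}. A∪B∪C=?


A ∪ B = {5, 16, 18, 23, 28}
(A ∪ B) ∪ C = {3, 5, 16, 18, 23, 24, 28}

A ∪ B ∪ C = {3, 5, 16, 18, 23, 24, 28}


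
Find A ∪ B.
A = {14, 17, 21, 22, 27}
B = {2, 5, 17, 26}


A ∪ B = all elements in A or B (or both)
A = {14, 17, 21, 22, 27}
B = {2, 5, 17, 26}
A ∪ B = {2, 5, 14, 17, 21, 22, 26, 27}

A ∪ B = {2, 5, 14, 17, 21, 22, 26, 27}


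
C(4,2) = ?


C(n,k) = n! / (k!(n-k)!)
C(4,2) = 4! / (2!2!)
= 6

C(4,2) = 6


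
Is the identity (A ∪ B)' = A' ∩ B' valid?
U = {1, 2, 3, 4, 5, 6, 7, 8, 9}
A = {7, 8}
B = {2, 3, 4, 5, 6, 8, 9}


LHS: A ∪ B = {2, 3, 4, 5, 6, 7, 8, 9}
(A ∪ B)' = U \ (A ∪ B) = {1}
A' = {1, 2, 3, 4, 5, 6, 9}, B' = {1, 7}
Claimed RHS: A' ∩ B' = {1}
Identity is VALID: LHS = RHS = {1} ✓

Identity is valid. (A ∪ B)' = A' ∩ B' = {1}


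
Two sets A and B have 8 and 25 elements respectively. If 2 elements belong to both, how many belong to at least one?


|A ∪ B| = |A| + |B| - |A ∩ B|
= 8 + 25 - 2
= 31

|A ∪ B| = 31


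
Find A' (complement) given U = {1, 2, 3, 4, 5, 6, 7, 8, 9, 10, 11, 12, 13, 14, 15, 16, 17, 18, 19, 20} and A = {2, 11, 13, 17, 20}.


Aᶜ = U \ A = elements in U but not in A
U = {1, 2, 3, 4, 5, 6, 7, 8, 9, 10, 11, 12, 13, 14, 15, 16, 17, 18, 19, 20}
A = {2, 11, 13, 17, 20}
Aᶜ = {1, 3, 4, 5, 6, 7, 8, 9, 10, 12, 14, 15, 16, 18, 19}

Aᶜ = {1, 3, 4, 5, 6, 7, 8, 9, 10, 12, 14, 15, 16, 18, 19}


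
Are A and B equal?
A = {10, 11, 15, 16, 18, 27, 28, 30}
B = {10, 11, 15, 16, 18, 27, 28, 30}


Two sets are equal iff they have exactly the same elements.
A = {10, 11, 15, 16, 18, 27, 28, 30}
B = {10, 11, 15, 16, 18, 27, 28, 30}
Same elements → A = B

Yes, A = B


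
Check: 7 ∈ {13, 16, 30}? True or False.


A = {13, 16, 30}
Checking if 7 is in A
7 is not in A → False

7 ∉ A


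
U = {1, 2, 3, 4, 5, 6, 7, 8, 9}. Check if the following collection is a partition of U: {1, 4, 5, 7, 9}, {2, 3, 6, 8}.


A partition requires: (1) non-empty parts, (2) pairwise disjoint, (3) union = U
Parts: {1, 4, 5, 7, 9}, {2, 3, 6, 8}
Union of parts: {1, 2, 3, 4, 5, 6, 7, 8, 9}
U = {1, 2, 3, 4, 5, 6, 7, 8, 9}
All non-empty? True
Pairwise disjoint? True
Covers U? True

Yes, valid partition


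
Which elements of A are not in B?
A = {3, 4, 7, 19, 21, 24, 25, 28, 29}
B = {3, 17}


A \ B = elements in A but not in B
A = {3, 4, 7, 19, 21, 24, 25, 28, 29}
B = {3, 17}
Remove from A any elements in B
A \ B = {4, 7, 19, 21, 24, 25, 28, 29}

A \ B = {4, 7, 19, 21, 24, 25, 28, 29}


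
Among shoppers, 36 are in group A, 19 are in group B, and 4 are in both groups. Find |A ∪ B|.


|A ∪ B| = |A| + |B| - |A ∩ B|
= 36 + 19 - 4
= 51

|A ∪ B| = 51


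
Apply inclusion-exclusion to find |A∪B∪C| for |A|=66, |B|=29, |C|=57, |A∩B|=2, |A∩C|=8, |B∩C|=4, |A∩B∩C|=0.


|A∪B∪C| = |A|+|B|+|C| - |A∩B|-|A∩C|-|B∩C| + |A∩B∩C|
= 66+29+57 - 2-8-4 + 0
= 152 - 14 + 0
= 138

|A ∪ B ∪ C| = 138


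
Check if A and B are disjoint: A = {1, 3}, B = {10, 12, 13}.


Disjoint means A ∩ B = ∅.
A ∩ B = ∅
A ∩ B = ∅, so A and B are disjoint.

Yes, A and B are disjoint


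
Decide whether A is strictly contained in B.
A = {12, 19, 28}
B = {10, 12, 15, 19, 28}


A ⊂ B requires: A ⊆ B AND A ≠ B.
A ⊆ B? Yes
A = B? No
A ⊂ B: Yes (A is a proper subset of B)

Yes, A ⊂ B


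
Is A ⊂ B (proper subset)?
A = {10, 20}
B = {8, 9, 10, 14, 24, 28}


A ⊂ B requires: A ⊆ B AND A ≠ B.
A ⊆ B? No
A ⊄ B, so A is not a proper subset.

No, A is not a proper subset of B


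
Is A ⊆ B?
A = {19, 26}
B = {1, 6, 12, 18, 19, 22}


A ⊆ B means every element of A is in B.
Elements in A not in B: {26}
So A ⊄ B.

No, A ⊄ B


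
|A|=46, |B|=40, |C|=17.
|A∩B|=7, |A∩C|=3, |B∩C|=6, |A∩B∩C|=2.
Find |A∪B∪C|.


|A∪B∪C| = |A|+|B|+|C| - |A∩B|-|A∩C|-|B∩C| + |A∩B∩C|
= 46+40+17 - 7-3-6 + 2
= 103 - 16 + 2
= 89

|A ∪ B ∪ C| = 89


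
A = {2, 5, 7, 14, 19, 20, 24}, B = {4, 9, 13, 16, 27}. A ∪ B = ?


A ∪ B = all elements in A or B (or both)
A = {2, 5, 7, 14, 19, 20, 24}
B = {4, 9, 13, 16, 27}
A ∪ B = {2, 4, 5, 7, 9, 13, 14, 16, 19, 20, 24, 27}

A ∪ B = {2, 4, 5, 7, 9, 13, 14, 16, 19, 20, 24, 27}
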